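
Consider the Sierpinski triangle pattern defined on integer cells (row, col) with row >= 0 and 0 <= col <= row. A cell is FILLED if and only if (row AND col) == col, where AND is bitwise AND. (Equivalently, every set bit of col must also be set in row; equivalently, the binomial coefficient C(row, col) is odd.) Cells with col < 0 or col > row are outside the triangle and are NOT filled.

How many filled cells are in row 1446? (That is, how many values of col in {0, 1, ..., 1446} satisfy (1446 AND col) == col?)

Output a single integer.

Answer: 64

Derivation:
1446 in binary = 10110100110
popcount(1446) = number of 1-bits in 10110100110 = 6
A col c satisfies (1446 AND c) == c iff every set bit of c is also set in 1446; each of the 6 set bits of 1446 can independently be on or off in c.
count = 2^6 = 64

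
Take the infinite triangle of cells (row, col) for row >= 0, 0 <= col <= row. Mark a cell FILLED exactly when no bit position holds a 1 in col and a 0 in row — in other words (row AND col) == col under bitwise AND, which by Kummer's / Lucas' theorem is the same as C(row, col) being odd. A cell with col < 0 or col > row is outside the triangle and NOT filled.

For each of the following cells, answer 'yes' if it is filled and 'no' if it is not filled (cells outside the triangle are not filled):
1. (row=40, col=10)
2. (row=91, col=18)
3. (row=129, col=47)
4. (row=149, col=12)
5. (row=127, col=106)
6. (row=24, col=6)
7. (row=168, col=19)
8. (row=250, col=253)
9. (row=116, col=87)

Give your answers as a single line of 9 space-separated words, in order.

Answer: no yes no no yes no no no no

Derivation:
(40,10): row=0b101000, col=0b1010, row AND col = 0b1000 = 8; 8 != 10 -> empty
(91,18): row=0b1011011, col=0b10010, row AND col = 0b10010 = 18; 18 == 18 -> filled
(129,47): row=0b10000001, col=0b101111, row AND col = 0b1 = 1; 1 != 47 -> empty
(149,12): row=0b10010101, col=0b1100, row AND col = 0b100 = 4; 4 != 12 -> empty
(127,106): row=0b1111111, col=0b1101010, row AND col = 0b1101010 = 106; 106 == 106 -> filled
(24,6): row=0b11000, col=0b110, row AND col = 0b0 = 0; 0 != 6 -> empty
(168,19): row=0b10101000, col=0b10011, row AND col = 0b0 = 0; 0 != 19 -> empty
(250,253): col outside [0, 250] -> not filled
(116,87): row=0b1110100, col=0b1010111, row AND col = 0b1010100 = 84; 84 != 87 -> empty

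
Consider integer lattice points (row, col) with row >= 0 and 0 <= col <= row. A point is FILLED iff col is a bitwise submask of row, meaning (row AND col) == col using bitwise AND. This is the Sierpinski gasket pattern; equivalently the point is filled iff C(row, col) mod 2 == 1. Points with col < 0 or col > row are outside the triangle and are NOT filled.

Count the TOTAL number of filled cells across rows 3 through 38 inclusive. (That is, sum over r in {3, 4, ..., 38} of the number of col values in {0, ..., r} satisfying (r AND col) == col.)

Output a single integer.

Answer: 276

Derivation:
r3=11 pc2: +4 =4
r4=100 pc1: +2 =6
r5=101 pc2: +4 =10
r6=110 pc2: +4 =14
r7=111 pc3: +8 =22
r8=1000 pc1: +2 =24
r9=1001 pc2: +4 =28
r10=1010 pc2: +4 =32
r11=1011 pc3: +8 =40
r12=1100 pc2: +4 =44
r13=1101 pc3: +8 =52
r14=1110 pc3: +8 =60
r15=1111 pc4: +16 =76
r16=10000 pc1: +2 =78
r17=10001 pc2: +4 =82
r18=10010 pc2: +4 =86
r19=10011 pc3: +8 =94
r20=10100 pc2: +4 =98
r21=10101 pc3: +8 =106
r22=10110 pc3: +8 =114
r23=10111 pc4: +16 =130
r24=11000 pc2: +4 =134
r25=11001 pc3: +8 =142
r26=11010 pc3: +8 =150
r27=11011 pc4: +16 =166
r28=11100 pc3: +8 =174
r29=11101 pc4: +16 =190
r30=11110 pc4: +16 =206
r31=11111 pc5: +32 =238
r32=100000 pc1: +2 =240
r33=100001 pc2: +4 =244
r34=100010 pc2: +4 =248
r35=100011 pc3: +8 =256
r36=100100 pc2: +4 =260
r37=100101 pc3: +8 =268
r38=100110 pc3: +8 =276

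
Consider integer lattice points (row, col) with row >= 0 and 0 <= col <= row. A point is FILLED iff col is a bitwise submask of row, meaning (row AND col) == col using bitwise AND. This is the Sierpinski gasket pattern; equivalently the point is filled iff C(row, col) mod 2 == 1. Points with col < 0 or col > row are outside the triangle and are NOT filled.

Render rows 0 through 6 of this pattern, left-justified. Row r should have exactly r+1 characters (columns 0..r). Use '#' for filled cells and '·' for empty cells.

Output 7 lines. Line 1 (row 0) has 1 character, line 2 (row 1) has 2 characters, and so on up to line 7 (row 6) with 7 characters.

r0=0: #
r1=1: ##
r2=10: #·#
r3=11: ####
r4=100: #···#
r5=101: ##··##
r6=110: #·#·#·#

Answer: #
##
#·#
####
#···#
##··##
#·#·#·#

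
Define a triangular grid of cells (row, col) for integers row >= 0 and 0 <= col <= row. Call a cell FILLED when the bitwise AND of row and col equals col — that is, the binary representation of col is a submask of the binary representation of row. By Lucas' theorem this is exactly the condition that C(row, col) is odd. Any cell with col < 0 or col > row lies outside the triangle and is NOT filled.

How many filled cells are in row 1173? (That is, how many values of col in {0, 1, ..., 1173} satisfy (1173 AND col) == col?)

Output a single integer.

Answer: 32

Derivation:
1173 in binary = 10010010101
popcount(1173) = number of 1-bits in 10010010101 = 5
A col c satisfies (1173 AND c) == c iff every set bit of c is also set in 1173; each of the 5 set bits of 1173 can independently be on or off in c.
count = 2^5 = 32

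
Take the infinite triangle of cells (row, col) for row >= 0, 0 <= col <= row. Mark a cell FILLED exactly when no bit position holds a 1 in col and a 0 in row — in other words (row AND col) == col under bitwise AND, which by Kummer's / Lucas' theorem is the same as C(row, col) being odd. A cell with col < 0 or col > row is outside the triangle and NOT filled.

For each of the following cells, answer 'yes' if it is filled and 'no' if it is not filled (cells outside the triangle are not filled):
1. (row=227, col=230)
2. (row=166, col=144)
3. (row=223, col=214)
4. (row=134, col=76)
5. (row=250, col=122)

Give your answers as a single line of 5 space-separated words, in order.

Answer: no no yes no yes

Derivation:
(227,230): col outside [0, 227] -> not filled
(166,144): row=0b10100110, col=0b10010000, row AND col = 0b10000000 = 128; 128 != 144 -> empty
(223,214): row=0b11011111, col=0b11010110, row AND col = 0b11010110 = 214; 214 == 214 -> filled
(134,76): row=0b10000110, col=0b1001100, row AND col = 0b100 = 4; 4 != 76 -> empty
(250,122): row=0b11111010, col=0b1111010, row AND col = 0b1111010 = 122; 122 == 122 -> filled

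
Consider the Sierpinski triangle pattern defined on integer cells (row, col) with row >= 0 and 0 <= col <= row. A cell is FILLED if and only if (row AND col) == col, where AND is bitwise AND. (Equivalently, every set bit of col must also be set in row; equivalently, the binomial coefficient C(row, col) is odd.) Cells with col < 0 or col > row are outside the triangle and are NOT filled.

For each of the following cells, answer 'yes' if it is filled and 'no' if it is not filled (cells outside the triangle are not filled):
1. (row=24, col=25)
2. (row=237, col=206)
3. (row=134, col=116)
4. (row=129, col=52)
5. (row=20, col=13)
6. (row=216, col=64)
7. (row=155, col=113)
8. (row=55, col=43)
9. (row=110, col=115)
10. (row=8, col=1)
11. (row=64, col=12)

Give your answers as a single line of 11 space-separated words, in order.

Answer: no no no no no yes no no no no no

Derivation:
(24,25): col outside [0, 24] -> not filled
(237,206): row=0b11101101, col=0b11001110, row AND col = 0b11001100 = 204; 204 != 206 -> empty
(134,116): row=0b10000110, col=0b1110100, row AND col = 0b100 = 4; 4 != 116 -> empty
(129,52): row=0b10000001, col=0b110100, row AND col = 0b0 = 0; 0 != 52 -> empty
(20,13): row=0b10100, col=0b1101, row AND col = 0b100 = 4; 4 != 13 -> empty
(216,64): row=0b11011000, col=0b1000000, row AND col = 0b1000000 = 64; 64 == 64 -> filled
(155,113): row=0b10011011, col=0b1110001, row AND col = 0b10001 = 17; 17 != 113 -> empty
(55,43): row=0b110111, col=0b101011, row AND col = 0b100011 = 35; 35 != 43 -> empty
(110,115): col outside [0, 110] -> not filled
(8,1): row=0b1000, col=0b1, row AND col = 0b0 = 0; 0 != 1 -> empty
(64,12): row=0b1000000, col=0b1100, row AND col = 0b0 = 0; 0 != 12 -> empty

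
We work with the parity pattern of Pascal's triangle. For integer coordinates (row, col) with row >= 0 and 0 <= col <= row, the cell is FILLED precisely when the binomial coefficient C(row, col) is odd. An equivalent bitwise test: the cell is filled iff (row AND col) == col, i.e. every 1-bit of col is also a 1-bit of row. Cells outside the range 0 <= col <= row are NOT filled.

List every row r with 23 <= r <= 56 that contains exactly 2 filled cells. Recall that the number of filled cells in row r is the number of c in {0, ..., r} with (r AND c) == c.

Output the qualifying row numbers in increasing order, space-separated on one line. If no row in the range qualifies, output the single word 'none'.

Answer: 32

Derivation:
Row r has 2^popcount(r) filled cells, so we need popcount(r) = log2(2) = 1.
Scan r = 23..56 and keep those with exactly 1 one-bits:
r=23=10111 popcount=4 -> skip
r=24=11000 popcount=2 -> skip
r=25=11001 popcount=3 -> skip
r=26=11010 popcount=3 -> skip
r=27=11011 popcount=4 -> skip
r=28=11100 popcount=3 -> skip
r=29=11101 popcount=4 -> skip
r=30=11110 popcount=4 -> skip
r=31=11111 popcount=5 -> skip
r=32=100000 popcount=1 -> KEEP
r=33=100001 popcount=2 -> skip
r=34=100010 popcount=2 -> skip
r=35=100011 popcount=3 -> skip
r=36=100100 popcount=2 -> skip
r=37=100101 popcount=3 -> skip
r=38=100110 popcount=3 -> skip
r=39=100111 popcount=4 -> skip
r=40=101000 popcount=2 -> skip
r=41=101001 popcount=3 -> skip
r=42=101010 popcount=3 -> skip
r=43=101011 popcount=4 -> skip
r=44=101100 popcount=3 -> skip
r=45=101101 popcount=4 -> skip
r=46=101110 popcount=4 -> skip
r=47=101111 popcount=5 -> skip
r=48=110000 popcount=2 -> skip
r=49=110001 popcount=3 -> skip
r=50=110010 popcount=3 -> skip
r=51=110011 popcount=4 -> skip
r=52=110100 popcount=3 -> skip
r=53=110101 popcount=4 -> skip
r=54=110110 popcount=4 -> skip
r=55=110111 popcount=5 -> skip
r=56=111000 popcount=3 -> skip
Kept rows: 32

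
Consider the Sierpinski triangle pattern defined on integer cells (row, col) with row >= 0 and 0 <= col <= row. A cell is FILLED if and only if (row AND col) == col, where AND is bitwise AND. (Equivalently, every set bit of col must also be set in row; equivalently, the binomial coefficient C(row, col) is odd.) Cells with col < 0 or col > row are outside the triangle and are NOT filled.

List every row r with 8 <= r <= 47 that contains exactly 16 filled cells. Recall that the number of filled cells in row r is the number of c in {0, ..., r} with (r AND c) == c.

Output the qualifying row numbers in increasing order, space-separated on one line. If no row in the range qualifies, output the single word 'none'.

Answer: 15 23 27 29 30 39 43 45 46

Derivation:
Row r has 2^popcount(r) filled cells, so we need popcount(r) = log2(16) = 4.
Scan r = 8..47 and keep those with exactly 4 one-bits:
r=8=1000 popcount=1 -> skip
r=9=1001 popcount=2 -> skip
r=10=1010 popcount=2 -> skip
r=11=1011 popcount=3 -> skip
r=12=1100 popcount=2 -> skip
r=13=1101 popcount=3 -> skip
r=14=1110 popcount=3 -> skip
r=15=1111 popcount=4 -> KEEP
r=16=10000 popcount=1 -> skip
r=17=10001 popcount=2 -> skip
r=18=10010 popcount=2 -> skip
r=19=10011 popcount=3 -> skip
r=20=10100 popcount=2 -> skip
r=21=10101 popcount=3 -> skip
r=22=10110 popcount=3 -> skip
r=23=10111 popcount=4 -> KEEP
r=24=11000 popcount=2 -> skip
r=25=11001 popcount=3 -> skip
r=26=11010 popcount=3 -> skip
r=27=11011 popcount=4 -> KEEP
r=28=11100 popcount=3 -> skip
r=29=11101 popcount=4 -> KEEP
r=30=11110 popcount=4 -> KEEP
r=31=11111 popcount=5 -> skip
r=32=100000 popcount=1 -> skip
r=33=100001 popcount=2 -> skip
r=34=100010 popcount=2 -> skip
r=35=100011 popcount=3 -> skip
r=36=100100 popcount=2 -> skip
r=37=100101 popcount=3 -> skip
r=38=100110 popcount=3 -> skip
r=39=100111 popcount=4 -> KEEP
r=40=101000 popcount=2 -> skip
r=41=101001 popcount=3 -> skip
r=42=101010 popcount=3 -> skip
r=43=101011 popcount=4 -> KEEP
r=44=101100 popcount=3 -> skip
r=45=101101 popcount=4 -> KEEP
r=46=101110 popcount=4 -> KEEP
r=47=101111 popcount=5 -> skip
Kept rows: 15 23 27 29 30 39 43 45 46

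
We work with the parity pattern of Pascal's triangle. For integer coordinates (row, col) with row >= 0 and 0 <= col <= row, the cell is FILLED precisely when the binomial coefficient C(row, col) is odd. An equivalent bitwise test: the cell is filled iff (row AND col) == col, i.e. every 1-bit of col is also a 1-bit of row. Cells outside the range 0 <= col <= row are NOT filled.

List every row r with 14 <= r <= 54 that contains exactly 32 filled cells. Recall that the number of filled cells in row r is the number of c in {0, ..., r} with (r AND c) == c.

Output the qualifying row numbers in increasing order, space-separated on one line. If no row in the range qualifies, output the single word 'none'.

Row r has 2^popcount(r) filled cells, so we need popcount(r) = log2(32) = 5.
Scan r = 14..54 and keep those with exactly 5 one-bits:
r=14=1110 popcount=3 -> skip
r=15=1111 popcount=4 -> skip
r=16=10000 popcount=1 -> skip
r=17=10001 popcount=2 -> skip
r=18=10010 popcount=2 -> skip
r=19=10011 popcount=3 -> skip
r=20=10100 popcount=2 -> skip
r=21=10101 popcount=3 -> skip
r=22=10110 popcount=3 -> skip
r=23=10111 popcount=4 -> skip
r=24=11000 popcount=2 -> skip
r=25=11001 popcount=3 -> skip
r=26=11010 popcount=3 -> skip
r=27=11011 popcount=4 -> skip
r=28=11100 popcount=3 -> skip
r=29=11101 popcount=4 -> skip
r=30=11110 popcount=4 -> skip
r=31=11111 popcount=5 -> KEEP
r=32=100000 popcount=1 -> skip
r=33=100001 popcount=2 -> skip
r=34=100010 popcount=2 -> skip
r=35=100011 popcount=3 -> skip
r=36=100100 popcount=2 -> skip
r=37=100101 popcount=3 -> skip
r=38=100110 popcount=3 -> skip
r=39=100111 popcount=4 -> skip
r=40=101000 popcount=2 -> skip
r=41=101001 popcount=3 -> skip
r=42=101010 popcount=3 -> skip
r=43=101011 popcount=4 -> skip
r=44=101100 popcount=3 -> skip
r=45=101101 popcount=4 -> skip
r=46=101110 popcount=4 -> skip
r=47=101111 popcount=5 -> KEEP
r=48=110000 popcount=2 -> skip
r=49=110001 popcount=3 -> skip
r=50=110010 popcount=3 -> skip
r=51=110011 popcount=4 -> skip
r=52=110100 popcount=3 -> skip
r=53=110101 popcount=4 -> skip
r=54=110110 popcount=4 -> skip
Kept rows: 31 47

Answer: 31 47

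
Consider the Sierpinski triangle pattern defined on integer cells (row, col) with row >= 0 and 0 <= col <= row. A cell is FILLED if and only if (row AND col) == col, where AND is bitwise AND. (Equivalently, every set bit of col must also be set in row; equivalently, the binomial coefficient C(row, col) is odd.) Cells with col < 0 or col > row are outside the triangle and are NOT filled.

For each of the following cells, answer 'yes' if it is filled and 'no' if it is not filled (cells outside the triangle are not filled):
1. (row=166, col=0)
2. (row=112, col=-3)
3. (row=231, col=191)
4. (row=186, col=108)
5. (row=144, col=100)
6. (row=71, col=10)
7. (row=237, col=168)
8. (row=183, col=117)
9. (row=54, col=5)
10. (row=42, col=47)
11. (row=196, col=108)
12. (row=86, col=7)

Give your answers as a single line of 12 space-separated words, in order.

(166,0): row=0b10100110, col=0b0, row AND col = 0b0 = 0; 0 == 0 -> filled
(112,-3): col outside [0, 112] -> not filled
(231,191): row=0b11100111, col=0b10111111, row AND col = 0b10100111 = 167; 167 != 191 -> empty
(186,108): row=0b10111010, col=0b1101100, row AND col = 0b101000 = 40; 40 != 108 -> empty
(144,100): row=0b10010000, col=0b1100100, row AND col = 0b0 = 0; 0 != 100 -> empty
(71,10): row=0b1000111, col=0b1010, row AND col = 0b10 = 2; 2 != 10 -> empty
(237,168): row=0b11101101, col=0b10101000, row AND col = 0b10101000 = 168; 168 == 168 -> filled
(183,117): row=0b10110111, col=0b1110101, row AND col = 0b110101 = 53; 53 != 117 -> empty
(54,5): row=0b110110, col=0b101, row AND col = 0b100 = 4; 4 != 5 -> empty
(42,47): col outside [0, 42] -> not filled
(196,108): row=0b11000100, col=0b1101100, row AND col = 0b1000100 = 68; 68 != 108 -> empty
(86,7): row=0b1010110, col=0b111, row AND col = 0b110 = 6; 6 != 7 -> empty

Answer: yes no no no no no yes no no no no no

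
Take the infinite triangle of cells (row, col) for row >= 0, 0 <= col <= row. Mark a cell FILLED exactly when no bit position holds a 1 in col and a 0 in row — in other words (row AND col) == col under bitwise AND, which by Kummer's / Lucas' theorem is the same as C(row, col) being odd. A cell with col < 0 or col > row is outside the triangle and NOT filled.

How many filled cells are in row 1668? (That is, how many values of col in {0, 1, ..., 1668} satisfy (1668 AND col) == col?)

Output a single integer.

1668 in binary = 11010000100
popcount(1668) = number of 1-bits in 11010000100 = 4
A col c satisfies (1668 AND c) == c iff every set bit of c is also set in 1668; each of the 4 set bits of 1668 can independently be on or off in c.
count = 2^4 = 16

Answer: 16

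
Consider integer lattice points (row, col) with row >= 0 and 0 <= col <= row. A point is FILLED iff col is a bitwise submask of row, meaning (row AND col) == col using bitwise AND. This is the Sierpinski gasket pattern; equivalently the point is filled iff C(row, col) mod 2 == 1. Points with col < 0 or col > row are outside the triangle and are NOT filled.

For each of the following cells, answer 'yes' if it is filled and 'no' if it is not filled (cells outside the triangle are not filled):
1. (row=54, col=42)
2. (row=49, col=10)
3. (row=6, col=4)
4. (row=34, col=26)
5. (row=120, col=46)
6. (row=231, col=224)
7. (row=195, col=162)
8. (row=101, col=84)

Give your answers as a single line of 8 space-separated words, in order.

Answer: no no yes no no yes no no

Derivation:
(54,42): row=0b110110, col=0b101010, row AND col = 0b100010 = 34; 34 != 42 -> empty
(49,10): row=0b110001, col=0b1010, row AND col = 0b0 = 0; 0 != 10 -> empty
(6,4): row=0b110, col=0b100, row AND col = 0b100 = 4; 4 == 4 -> filled
(34,26): row=0b100010, col=0b11010, row AND col = 0b10 = 2; 2 != 26 -> empty
(120,46): row=0b1111000, col=0b101110, row AND col = 0b101000 = 40; 40 != 46 -> empty
(231,224): row=0b11100111, col=0b11100000, row AND col = 0b11100000 = 224; 224 == 224 -> filled
(195,162): row=0b11000011, col=0b10100010, row AND col = 0b10000010 = 130; 130 != 162 -> empty
(101,84): row=0b1100101, col=0b1010100, row AND col = 0b1000100 = 68; 68 != 84 -> empty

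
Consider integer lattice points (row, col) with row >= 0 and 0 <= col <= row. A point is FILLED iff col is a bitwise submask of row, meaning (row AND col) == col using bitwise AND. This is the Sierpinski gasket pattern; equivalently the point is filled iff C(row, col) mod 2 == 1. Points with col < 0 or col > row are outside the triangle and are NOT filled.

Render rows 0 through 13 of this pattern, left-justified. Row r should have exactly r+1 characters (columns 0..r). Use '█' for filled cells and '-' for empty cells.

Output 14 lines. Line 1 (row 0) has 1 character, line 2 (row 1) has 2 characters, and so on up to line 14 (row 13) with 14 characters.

r0=0: █
r1=1: ██
r2=10: █-█
r3=11: ████
r4=100: █---█
r5=101: ██--██
r6=110: █-█-█-█
r7=111: ████████
r8=1000: █-------█
r9=1001: ██------██
r10=1010: █-█-----█-█
r11=1011: ████----████
r12=1100: █---█---█---█
r13=1101: ██--██--██--██

Answer: █
██
█-█
████
█---█
██--██
█-█-█-█
████████
█-------█
██------██
█-█-----█-█
████----████
█---█---█---█
██--██--██--██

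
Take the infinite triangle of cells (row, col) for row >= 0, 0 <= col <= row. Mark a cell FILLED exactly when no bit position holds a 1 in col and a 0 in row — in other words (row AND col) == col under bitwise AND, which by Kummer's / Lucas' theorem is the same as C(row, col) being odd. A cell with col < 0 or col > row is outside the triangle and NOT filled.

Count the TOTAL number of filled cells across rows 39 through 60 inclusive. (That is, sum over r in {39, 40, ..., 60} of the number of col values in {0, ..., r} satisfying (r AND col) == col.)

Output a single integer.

r39=100111 pc4: +16 =16
r40=101000 pc2: +4 =20
r41=101001 pc3: +8 =28
r42=101010 pc3: +8 =36
r43=101011 pc4: +16 =52
r44=101100 pc3: +8 =60
r45=101101 pc4: +16 =76
r46=101110 pc4: +16 =92
r47=101111 pc5: +32 =124
r48=110000 pc2: +4 =128
r49=110001 pc3: +8 =136
r50=110010 pc3: +8 =144
r51=110011 pc4: +16 =160
r52=110100 pc3: +8 =168
r53=110101 pc4: +16 =184
r54=110110 pc4: +16 =200
r55=110111 pc5: +32 =232
r56=111000 pc3: +8 =240
r57=111001 pc4: +16 =256
r58=111010 pc4: +16 =272
r59=111011 pc5: +32 =304
r60=111100 pc4: +16 =320

Answer: 320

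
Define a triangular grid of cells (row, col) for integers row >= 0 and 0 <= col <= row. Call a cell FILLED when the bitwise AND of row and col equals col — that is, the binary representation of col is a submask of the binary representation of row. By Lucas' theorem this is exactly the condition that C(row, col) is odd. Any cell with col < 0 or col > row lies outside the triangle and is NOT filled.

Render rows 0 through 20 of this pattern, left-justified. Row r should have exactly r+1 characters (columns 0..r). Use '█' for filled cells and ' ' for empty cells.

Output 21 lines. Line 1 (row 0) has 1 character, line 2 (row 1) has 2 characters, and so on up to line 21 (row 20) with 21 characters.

r0=0: █
r1=1: ██
r2=10: █ █
r3=11: ████
r4=100: █   █
r5=101: ██  ██
r6=110: █ █ █ █
r7=111: ████████
r8=1000: █       █
r9=1001: ██      ██
r10=1010: █ █     █ █
r11=1011: ████    ████
r12=1100: █   █   █   █
r13=1101: ██  ██  ██  ██
r14=1110: █ █ █ █ █ █ █ █
r15=1111: ████████████████
r16=10000: █               █
r17=10001: ██              ██
r18=10010: █ █             █ █
r19=10011: ████            ████
r20=10100: █   █           █   █

Answer: █
██
█ █
████
█   █
██  ██
█ █ █ █
████████
█       █
██      ██
█ █     █ █
████    ████
█   █   █   █
██  ██  ██  ██
█ █ █ █ █ █ █ █
████████████████
█               █
██              ██
█ █             █ █
████            ████
█   █           █   █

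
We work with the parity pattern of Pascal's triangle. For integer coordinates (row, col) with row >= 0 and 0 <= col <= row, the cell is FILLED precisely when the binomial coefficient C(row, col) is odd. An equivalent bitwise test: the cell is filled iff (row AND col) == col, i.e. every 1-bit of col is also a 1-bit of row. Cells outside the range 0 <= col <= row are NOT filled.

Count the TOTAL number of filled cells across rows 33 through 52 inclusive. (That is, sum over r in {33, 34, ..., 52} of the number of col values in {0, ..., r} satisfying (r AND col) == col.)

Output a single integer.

Answer: 204

Derivation:
r33=100001 pc2: +4 =4
r34=100010 pc2: +4 =8
r35=100011 pc3: +8 =16
r36=100100 pc2: +4 =20
r37=100101 pc3: +8 =28
r38=100110 pc3: +8 =36
r39=100111 pc4: +16 =52
r40=101000 pc2: +4 =56
r41=101001 pc3: +8 =64
r42=101010 pc3: +8 =72
r43=101011 pc4: +16 =88
r44=101100 pc3: +8 =96
r45=101101 pc4: +16 =112
r46=101110 pc4: +16 =128
r47=101111 pc5: +32 =160
r48=110000 pc2: +4 =164
r49=110001 pc3: +8 =172
r50=110010 pc3: +8 =180
r51=110011 pc4: +16 =196
r52=110100 pc3: +8 =204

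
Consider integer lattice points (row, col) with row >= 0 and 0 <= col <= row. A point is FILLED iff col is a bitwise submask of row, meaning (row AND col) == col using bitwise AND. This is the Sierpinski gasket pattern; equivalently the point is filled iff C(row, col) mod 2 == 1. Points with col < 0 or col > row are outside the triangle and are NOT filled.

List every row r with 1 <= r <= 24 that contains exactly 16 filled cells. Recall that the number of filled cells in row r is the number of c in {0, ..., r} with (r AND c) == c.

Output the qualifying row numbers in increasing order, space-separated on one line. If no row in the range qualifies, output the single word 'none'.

Row r has 2^popcount(r) filled cells, so we need popcount(r) = log2(16) = 4.
Scan r = 1..24 and keep those with exactly 4 one-bits:
r=1=1 popcount=1 -> skip
r=2=10 popcount=1 -> skip
r=3=11 popcount=2 -> skip
r=4=100 popcount=1 -> skip
r=5=101 popcount=2 -> skip
r=6=110 popcount=2 -> skip
r=7=111 popcount=3 -> skip
r=8=1000 popcount=1 -> skip
r=9=1001 popcount=2 -> skip
r=10=1010 popcount=2 -> skip
r=11=1011 popcount=3 -> skip
r=12=1100 popcount=2 -> skip
r=13=1101 popcount=3 -> skip
r=14=1110 popcount=3 -> skip
r=15=1111 popcount=4 -> KEEP
r=16=10000 popcount=1 -> skip
r=17=10001 popcount=2 -> skip
r=18=10010 popcount=2 -> skip
r=19=10011 popcount=3 -> skip
r=20=10100 popcount=2 -> skip
r=21=10101 popcount=3 -> skip
r=22=10110 popcount=3 -> skip
r=23=10111 popcount=4 -> KEEP
r=24=11000 popcount=2 -> skip
Kept rows: 15 23

Answer: 15 23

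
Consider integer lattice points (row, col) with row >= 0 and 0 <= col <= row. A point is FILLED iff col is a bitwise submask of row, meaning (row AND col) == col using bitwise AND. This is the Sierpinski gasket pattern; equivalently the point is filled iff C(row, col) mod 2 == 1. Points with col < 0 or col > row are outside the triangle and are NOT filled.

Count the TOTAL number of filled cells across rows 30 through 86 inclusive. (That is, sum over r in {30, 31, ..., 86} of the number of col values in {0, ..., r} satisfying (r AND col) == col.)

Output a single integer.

Answer: 772

Derivation:
r30=11110 pc4: +16 =16
r31=11111 pc5: +32 =48
r32=100000 pc1: +2 =50
r33=100001 pc2: +4 =54
r34=100010 pc2: +4 =58
r35=100011 pc3: +8 =66
r36=100100 pc2: +4 =70
r37=100101 pc3: +8 =78
r38=100110 pc3: +8 =86
r39=100111 pc4: +16 =102
r40=101000 pc2: +4 =106
r41=101001 pc3: +8 =114
r42=101010 pc3: +8 =122
r43=101011 pc4: +16 =138
r44=101100 pc3: +8 =146
r45=101101 pc4: +16 =162
r46=101110 pc4: +16 =178
r47=101111 pc5: +32 =210
r48=110000 pc2: +4 =214
r49=110001 pc3: +8 =222
r50=110010 pc3: +8 =230
r51=110011 pc4: +16 =246
r52=110100 pc3: +8 =254
r53=110101 pc4: +16 =270
r54=110110 pc4: +16 =286
r55=110111 pc5: +32 =318
r56=111000 pc3: +8 =326
r57=111001 pc4: +16 =342
r58=111010 pc4: +16 =358
r59=111011 pc5: +32 =390
r60=111100 pc4: +16 =406
r61=111101 pc5: +32 =438
r62=111110 pc5: +32 =470
r63=111111 pc6: +64 =534
r64=1000000 pc1: +2 =536
r65=1000001 pc2: +4 =540
r66=1000010 pc2: +4 =544
r67=1000011 pc3: +8 =552
r68=1000100 pc2: +4 =556
r69=1000101 pc3: +8 =564
r70=1000110 pc3: +8 =572
r71=1000111 pc4: +16 =588
r72=1001000 pc2: +4 =592
r73=1001001 pc3: +8 =600
r74=1001010 pc3: +8 =608
r75=1001011 pc4: +16 =624
r76=1001100 pc3: +8 =632
r77=1001101 pc4: +16 =648
r78=1001110 pc4: +16 =664
r79=1001111 pc5: +32 =696
r80=1010000 pc2: +4 =700
r81=1010001 pc3: +8 =708
r82=1010010 pc3: +8 =716
r83=1010011 pc4: +16 =732
r84=1010100 pc3: +8 =740
r85=1010101 pc4: +16 =756
r86=1010110 pc4: +16 =772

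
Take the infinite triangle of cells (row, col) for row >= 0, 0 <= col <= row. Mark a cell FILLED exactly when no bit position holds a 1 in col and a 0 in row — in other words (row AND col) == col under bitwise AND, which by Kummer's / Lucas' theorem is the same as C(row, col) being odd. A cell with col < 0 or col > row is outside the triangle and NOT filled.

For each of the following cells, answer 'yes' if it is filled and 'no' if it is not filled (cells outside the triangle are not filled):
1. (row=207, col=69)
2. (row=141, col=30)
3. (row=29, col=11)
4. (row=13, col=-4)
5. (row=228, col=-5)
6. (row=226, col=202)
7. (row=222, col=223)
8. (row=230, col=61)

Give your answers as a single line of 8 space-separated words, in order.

Answer: yes no no no no no no no

Derivation:
(207,69): row=0b11001111, col=0b1000101, row AND col = 0b1000101 = 69; 69 == 69 -> filled
(141,30): row=0b10001101, col=0b11110, row AND col = 0b1100 = 12; 12 != 30 -> empty
(29,11): row=0b11101, col=0b1011, row AND col = 0b1001 = 9; 9 != 11 -> empty
(13,-4): col outside [0, 13] -> not filled
(228,-5): col outside [0, 228] -> not filled
(226,202): row=0b11100010, col=0b11001010, row AND col = 0b11000010 = 194; 194 != 202 -> empty
(222,223): col outside [0, 222] -> not filled
(230,61): row=0b11100110, col=0b111101, row AND col = 0b100100 = 36; 36 != 61 -> empty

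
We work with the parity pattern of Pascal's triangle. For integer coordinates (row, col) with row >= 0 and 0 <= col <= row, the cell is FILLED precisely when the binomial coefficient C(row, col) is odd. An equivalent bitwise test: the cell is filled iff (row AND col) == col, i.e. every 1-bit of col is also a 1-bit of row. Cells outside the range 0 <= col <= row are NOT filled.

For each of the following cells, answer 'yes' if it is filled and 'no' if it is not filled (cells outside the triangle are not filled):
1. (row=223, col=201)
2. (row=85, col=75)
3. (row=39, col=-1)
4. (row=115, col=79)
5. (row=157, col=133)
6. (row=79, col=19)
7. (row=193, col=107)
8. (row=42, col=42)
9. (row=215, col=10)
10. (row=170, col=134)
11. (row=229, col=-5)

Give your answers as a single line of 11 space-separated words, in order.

Answer: yes no no no yes no no yes no no no

Derivation:
(223,201): row=0b11011111, col=0b11001001, row AND col = 0b11001001 = 201; 201 == 201 -> filled
(85,75): row=0b1010101, col=0b1001011, row AND col = 0b1000001 = 65; 65 != 75 -> empty
(39,-1): col outside [0, 39] -> not filled
(115,79): row=0b1110011, col=0b1001111, row AND col = 0b1000011 = 67; 67 != 79 -> empty
(157,133): row=0b10011101, col=0b10000101, row AND col = 0b10000101 = 133; 133 == 133 -> filled
(79,19): row=0b1001111, col=0b10011, row AND col = 0b11 = 3; 3 != 19 -> empty
(193,107): row=0b11000001, col=0b1101011, row AND col = 0b1000001 = 65; 65 != 107 -> empty
(42,42): row=0b101010, col=0b101010, row AND col = 0b101010 = 42; 42 == 42 -> filled
(215,10): row=0b11010111, col=0b1010, row AND col = 0b10 = 2; 2 != 10 -> empty
(170,134): row=0b10101010, col=0b10000110, row AND col = 0b10000010 = 130; 130 != 134 -> empty
(229,-5): col outside [0, 229] -> not filled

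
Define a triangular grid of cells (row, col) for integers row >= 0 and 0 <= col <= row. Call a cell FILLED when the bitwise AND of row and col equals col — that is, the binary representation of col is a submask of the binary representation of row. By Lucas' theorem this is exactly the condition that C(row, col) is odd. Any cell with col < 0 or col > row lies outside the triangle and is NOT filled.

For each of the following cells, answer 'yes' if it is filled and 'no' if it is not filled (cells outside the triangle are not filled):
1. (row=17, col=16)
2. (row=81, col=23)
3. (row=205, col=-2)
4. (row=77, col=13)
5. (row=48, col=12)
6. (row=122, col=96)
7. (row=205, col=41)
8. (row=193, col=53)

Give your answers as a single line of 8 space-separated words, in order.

(17,16): row=0b10001, col=0b10000, row AND col = 0b10000 = 16; 16 == 16 -> filled
(81,23): row=0b1010001, col=0b10111, row AND col = 0b10001 = 17; 17 != 23 -> empty
(205,-2): col outside [0, 205] -> not filled
(77,13): row=0b1001101, col=0b1101, row AND col = 0b1101 = 13; 13 == 13 -> filled
(48,12): row=0b110000, col=0b1100, row AND col = 0b0 = 0; 0 != 12 -> empty
(122,96): row=0b1111010, col=0b1100000, row AND col = 0b1100000 = 96; 96 == 96 -> filled
(205,41): row=0b11001101, col=0b101001, row AND col = 0b1001 = 9; 9 != 41 -> empty
(193,53): row=0b11000001, col=0b110101, row AND col = 0b1 = 1; 1 != 53 -> empty

Answer: yes no no yes no yes no no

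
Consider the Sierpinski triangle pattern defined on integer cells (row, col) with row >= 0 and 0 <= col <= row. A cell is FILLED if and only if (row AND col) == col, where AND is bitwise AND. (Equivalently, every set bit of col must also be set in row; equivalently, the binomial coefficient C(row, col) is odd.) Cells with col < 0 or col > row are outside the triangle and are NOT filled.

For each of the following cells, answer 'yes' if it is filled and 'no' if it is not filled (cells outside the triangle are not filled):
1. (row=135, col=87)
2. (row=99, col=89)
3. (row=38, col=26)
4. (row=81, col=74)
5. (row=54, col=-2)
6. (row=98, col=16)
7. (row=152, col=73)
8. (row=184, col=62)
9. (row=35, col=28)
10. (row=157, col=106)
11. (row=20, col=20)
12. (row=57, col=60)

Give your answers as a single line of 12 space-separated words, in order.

(135,87): row=0b10000111, col=0b1010111, row AND col = 0b111 = 7; 7 != 87 -> empty
(99,89): row=0b1100011, col=0b1011001, row AND col = 0b1000001 = 65; 65 != 89 -> empty
(38,26): row=0b100110, col=0b11010, row AND col = 0b10 = 2; 2 != 26 -> empty
(81,74): row=0b1010001, col=0b1001010, row AND col = 0b1000000 = 64; 64 != 74 -> empty
(54,-2): col outside [0, 54] -> not filled
(98,16): row=0b1100010, col=0b10000, row AND col = 0b0 = 0; 0 != 16 -> empty
(152,73): row=0b10011000, col=0b1001001, row AND col = 0b1000 = 8; 8 != 73 -> empty
(184,62): row=0b10111000, col=0b111110, row AND col = 0b111000 = 56; 56 != 62 -> empty
(35,28): row=0b100011, col=0b11100, row AND col = 0b0 = 0; 0 != 28 -> empty
(157,106): row=0b10011101, col=0b1101010, row AND col = 0b1000 = 8; 8 != 106 -> empty
(20,20): row=0b10100, col=0b10100, row AND col = 0b10100 = 20; 20 == 20 -> filled
(57,60): col outside [0, 57] -> not filled

Answer: no no no no no no no no no no yes no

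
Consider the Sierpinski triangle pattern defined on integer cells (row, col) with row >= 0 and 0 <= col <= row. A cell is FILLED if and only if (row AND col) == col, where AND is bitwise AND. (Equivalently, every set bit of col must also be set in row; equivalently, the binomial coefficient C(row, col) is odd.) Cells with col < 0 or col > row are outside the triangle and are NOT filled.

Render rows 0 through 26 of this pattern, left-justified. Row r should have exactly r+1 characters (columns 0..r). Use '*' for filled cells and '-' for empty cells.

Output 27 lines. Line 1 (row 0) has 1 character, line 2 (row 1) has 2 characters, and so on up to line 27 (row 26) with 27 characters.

r0=0: *
r1=1: **
r2=10: *-*
r3=11: ****
r4=100: *---*
r5=101: **--**
r6=110: *-*-*-*
r7=111: ********
r8=1000: *-------*
r9=1001: **------**
r10=1010: *-*-----*-*
r11=1011: ****----****
r12=1100: *---*---*---*
r13=1101: **--**--**--**
r14=1110: *-*-*-*-*-*-*-*
r15=1111: ****************
r16=10000: *---------------*
r17=10001: **--------------**
r18=10010: *-*-------------*-*
r19=10011: ****------------****
r20=10100: *---*-----------*---*
r21=10101: **--**----------**--**
r22=10110: *-*-*-*---------*-*-*-*
r23=10111: ********--------********
r24=11000: *-------*-------*-------*
r25=11001: **------**------**------**
r26=11010: *-*-----*-*-----*-*-----*-*

Answer: *
**
*-*
****
*---*
**--**
*-*-*-*
********
*-------*
**------**
*-*-----*-*
****----****
*---*---*---*
**--**--**--**
*-*-*-*-*-*-*-*
****************
*---------------*
**--------------**
*-*-------------*-*
****------------****
*---*-----------*---*
**--**----------**--**
*-*-*-*---------*-*-*-*
********--------********
*-------*-------*-------*
**------**------**------**
*-*-----*-*-----*-*-----*-*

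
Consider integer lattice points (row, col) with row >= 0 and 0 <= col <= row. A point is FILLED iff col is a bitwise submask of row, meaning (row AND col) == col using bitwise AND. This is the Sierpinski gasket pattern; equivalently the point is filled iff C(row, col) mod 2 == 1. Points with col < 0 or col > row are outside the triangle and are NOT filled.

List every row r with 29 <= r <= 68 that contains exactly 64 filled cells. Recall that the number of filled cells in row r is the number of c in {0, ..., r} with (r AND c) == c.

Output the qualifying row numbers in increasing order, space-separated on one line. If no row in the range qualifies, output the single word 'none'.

Answer: 63

Derivation:
Row r has 2^popcount(r) filled cells, so we need popcount(r) = log2(64) = 6.
Scan r = 29..68 and keep those with exactly 6 one-bits:
r=29=11101 popcount=4 -> skip
r=30=11110 popcount=4 -> skip
r=31=11111 popcount=5 -> skip
r=32=100000 popcount=1 -> skip
r=33=100001 popcount=2 -> skip
r=34=100010 popcount=2 -> skip
r=35=100011 popcount=3 -> skip
r=36=100100 popcount=2 -> skip
r=37=100101 popcount=3 -> skip
r=38=100110 popcount=3 -> skip
r=39=100111 popcount=4 -> skip
r=40=101000 popcount=2 -> skip
r=41=101001 popcount=3 -> skip
r=42=101010 popcount=3 -> skip
r=43=101011 popcount=4 -> skip
r=44=101100 popcount=3 -> skip
r=45=101101 popcount=4 -> skip
r=46=101110 popcount=4 -> skip
r=47=101111 popcount=5 -> skip
r=48=110000 popcount=2 -> skip
r=49=110001 popcount=3 -> skip
r=50=110010 popcount=3 -> skip
r=51=110011 popcount=4 -> skip
r=52=110100 popcount=3 -> skip
r=53=110101 popcount=4 -> skip
r=54=110110 popcount=4 -> skip
r=55=110111 popcount=5 -> skip
r=56=111000 popcount=3 -> skip
r=57=111001 popcount=4 -> skip
r=58=111010 popcount=4 -> skip
r=59=111011 popcount=5 -> skip
r=60=111100 popcount=4 -> skip
r=61=111101 popcount=5 -> skip
r=62=111110 popcount=5 -> skip
r=63=111111 popcount=6 -> KEEP
r=64=1000000 popcount=1 -> skip
r=65=1000001 popcount=2 -> skip
r=66=1000010 popcount=2 -> skip
r=67=1000011 popcount=3 -> skip
r=68=1000100 popcount=2 -> skip
Kept rows: 63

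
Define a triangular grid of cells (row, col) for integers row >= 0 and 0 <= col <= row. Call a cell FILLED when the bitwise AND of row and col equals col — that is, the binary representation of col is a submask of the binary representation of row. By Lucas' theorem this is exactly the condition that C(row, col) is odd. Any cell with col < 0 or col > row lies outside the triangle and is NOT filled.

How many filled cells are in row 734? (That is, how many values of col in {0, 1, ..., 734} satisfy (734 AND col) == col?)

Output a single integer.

734 in binary = 1011011110
popcount(734) = number of 1-bits in 1011011110 = 7
A col c satisfies (734 AND c) == c iff every set bit of c is also set in 734; each of the 7 set bits of 734 can independently be on or off in c.
count = 2^7 = 128

Answer: 128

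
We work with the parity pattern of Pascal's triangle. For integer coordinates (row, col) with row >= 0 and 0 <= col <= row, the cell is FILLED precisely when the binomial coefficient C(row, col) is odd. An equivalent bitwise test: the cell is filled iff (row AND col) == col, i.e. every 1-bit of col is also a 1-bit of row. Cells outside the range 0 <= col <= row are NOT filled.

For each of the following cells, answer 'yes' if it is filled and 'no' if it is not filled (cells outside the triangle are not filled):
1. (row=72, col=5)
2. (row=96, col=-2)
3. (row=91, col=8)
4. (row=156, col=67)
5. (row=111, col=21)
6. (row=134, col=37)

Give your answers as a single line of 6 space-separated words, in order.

(72,5): row=0b1001000, col=0b101, row AND col = 0b0 = 0; 0 != 5 -> empty
(96,-2): col outside [0, 96] -> not filled
(91,8): row=0b1011011, col=0b1000, row AND col = 0b1000 = 8; 8 == 8 -> filled
(156,67): row=0b10011100, col=0b1000011, row AND col = 0b0 = 0; 0 != 67 -> empty
(111,21): row=0b1101111, col=0b10101, row AND col = 0b101 = 5; 5 != 21 -> empty
(134,37): row=0b10000110, col=0b100101, row AND col = 0b100 = 4; 4 != 37 -> empty

Answer: no no yes no no no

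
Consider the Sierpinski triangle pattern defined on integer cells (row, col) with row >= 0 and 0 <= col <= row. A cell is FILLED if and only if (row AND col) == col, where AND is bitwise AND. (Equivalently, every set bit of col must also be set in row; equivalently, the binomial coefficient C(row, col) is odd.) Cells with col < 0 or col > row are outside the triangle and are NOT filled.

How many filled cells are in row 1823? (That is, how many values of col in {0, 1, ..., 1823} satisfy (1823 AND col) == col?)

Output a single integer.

1823 in binary = 11100011111
popcount(1823) = number of 1-bits in 11100011111 = 8
A col c satisfies (1823 AND c) == c iff every set bit of c is also set in 1823; each of the 8 set bits of 1823 can independently be on or off in c.
count = 2^8 = 256

Answer: 256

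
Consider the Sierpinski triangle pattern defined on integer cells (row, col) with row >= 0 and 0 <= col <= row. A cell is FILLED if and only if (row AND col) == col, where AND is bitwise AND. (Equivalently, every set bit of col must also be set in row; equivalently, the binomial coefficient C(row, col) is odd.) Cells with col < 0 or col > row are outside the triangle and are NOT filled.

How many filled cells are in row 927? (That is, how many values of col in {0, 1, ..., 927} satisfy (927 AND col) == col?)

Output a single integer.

927 in binary = 1110011111
popcount(927) = number of 1-bits in 1110011111 = 8
A col c satisfies (927 AND c) == c iff every set bit of c is also set in 927; each of the 8 set bits of 927 can independently be on or off in c.
count = 2^8 = 256

Answer: 256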